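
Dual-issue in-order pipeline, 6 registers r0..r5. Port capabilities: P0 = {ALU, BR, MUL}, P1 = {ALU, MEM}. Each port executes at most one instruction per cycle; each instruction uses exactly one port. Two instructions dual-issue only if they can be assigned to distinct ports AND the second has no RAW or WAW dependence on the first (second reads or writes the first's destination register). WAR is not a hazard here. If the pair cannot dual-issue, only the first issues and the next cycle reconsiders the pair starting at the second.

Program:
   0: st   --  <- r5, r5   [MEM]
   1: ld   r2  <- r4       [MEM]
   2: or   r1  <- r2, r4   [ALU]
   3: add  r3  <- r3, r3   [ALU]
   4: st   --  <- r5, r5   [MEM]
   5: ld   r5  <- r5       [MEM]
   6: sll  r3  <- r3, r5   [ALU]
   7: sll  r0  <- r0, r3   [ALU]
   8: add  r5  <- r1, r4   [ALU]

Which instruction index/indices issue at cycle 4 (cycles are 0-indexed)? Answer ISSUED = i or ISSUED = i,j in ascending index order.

ISSUED = 5

  cy0 -> i0 (st) no-port MEM/MEM
  cy1 -> i1 (ld) RAW r2
  cy2 -> i2&i3 (or add) pair
  cy3 -> i4 (st) no-port MEM/MEM
  cy4 -> i5 (ld) RAW r5
  cy5 -> i6 (sll) RAW r3
  cy6 -> i7&i8 (sll add) pair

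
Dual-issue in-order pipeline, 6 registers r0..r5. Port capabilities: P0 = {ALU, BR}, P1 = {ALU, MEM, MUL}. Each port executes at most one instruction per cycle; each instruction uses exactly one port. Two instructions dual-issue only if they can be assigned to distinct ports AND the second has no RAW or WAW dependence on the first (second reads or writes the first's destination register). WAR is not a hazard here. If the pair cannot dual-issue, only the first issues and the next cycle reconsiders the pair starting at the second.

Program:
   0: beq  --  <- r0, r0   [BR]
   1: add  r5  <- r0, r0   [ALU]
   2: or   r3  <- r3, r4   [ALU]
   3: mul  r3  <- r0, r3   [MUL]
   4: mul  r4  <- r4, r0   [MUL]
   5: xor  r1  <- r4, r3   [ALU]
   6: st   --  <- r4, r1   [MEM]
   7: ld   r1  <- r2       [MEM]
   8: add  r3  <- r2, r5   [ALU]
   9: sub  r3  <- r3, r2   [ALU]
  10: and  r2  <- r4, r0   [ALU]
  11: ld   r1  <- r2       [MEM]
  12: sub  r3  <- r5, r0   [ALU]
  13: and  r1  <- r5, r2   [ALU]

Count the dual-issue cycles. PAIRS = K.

PAIRS = 4

  cy0 -> i0+i1 (beq+add) dual
  cy1 -> i2 (or) RAW+WAW r3
  cy2 -> i3 (mul) no-port MUL/MUL
  cy3 -> i4 (mul) RAW r4
  cy4 -> i5 (xor) RAW r1
  cy5 -> i6 (st) no-port MEM/MEM
  cy6 -> i7+i8 (ld+add) dual
  cy7 -> i9+i10 (sub+and) dual
  cy8 -> i11+i12 (ld+sub) dual
  cy9 -> i13 (and) tail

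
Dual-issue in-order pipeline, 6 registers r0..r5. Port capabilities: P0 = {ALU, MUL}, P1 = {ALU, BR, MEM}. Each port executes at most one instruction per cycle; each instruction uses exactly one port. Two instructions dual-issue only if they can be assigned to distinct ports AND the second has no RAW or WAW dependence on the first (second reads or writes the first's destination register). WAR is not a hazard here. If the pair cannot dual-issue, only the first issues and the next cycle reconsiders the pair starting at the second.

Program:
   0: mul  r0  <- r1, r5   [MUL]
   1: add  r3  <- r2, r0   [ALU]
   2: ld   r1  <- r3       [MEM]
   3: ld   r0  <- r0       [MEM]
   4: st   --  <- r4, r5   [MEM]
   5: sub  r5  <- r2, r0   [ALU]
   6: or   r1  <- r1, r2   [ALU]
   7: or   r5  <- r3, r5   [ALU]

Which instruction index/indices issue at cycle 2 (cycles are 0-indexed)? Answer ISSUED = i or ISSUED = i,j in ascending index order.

ISSUED = 2

c0: i0 mul  RAW r0
c1: i1 add  RAW r3
c2: i2 ld  no-port MEM/MEM
c3: i3 ld  no-port MEM/MEM
c4: i4+i5 st+sub  pair
c5: i6+i7 or+or  pair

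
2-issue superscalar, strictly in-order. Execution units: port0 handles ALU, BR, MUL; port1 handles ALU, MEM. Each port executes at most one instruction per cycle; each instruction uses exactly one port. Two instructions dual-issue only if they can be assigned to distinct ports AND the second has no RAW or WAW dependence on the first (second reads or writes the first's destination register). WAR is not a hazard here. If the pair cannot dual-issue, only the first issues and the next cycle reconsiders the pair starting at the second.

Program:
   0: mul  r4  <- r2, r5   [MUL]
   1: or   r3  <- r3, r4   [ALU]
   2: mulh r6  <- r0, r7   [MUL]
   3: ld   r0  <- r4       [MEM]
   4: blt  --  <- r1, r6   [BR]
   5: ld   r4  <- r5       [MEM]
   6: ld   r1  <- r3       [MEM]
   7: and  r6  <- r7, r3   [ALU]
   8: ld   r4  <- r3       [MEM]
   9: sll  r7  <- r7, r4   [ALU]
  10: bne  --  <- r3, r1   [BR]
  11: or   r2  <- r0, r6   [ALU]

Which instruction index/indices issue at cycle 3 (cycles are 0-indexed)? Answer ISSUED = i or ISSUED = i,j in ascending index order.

ISSUED = 5

#0 head=0: mul i0 RAW r4
#1 head=1: or;mulh i1,i2 dual
#2 head=3: ld;blt i3,i4 dual
#3 head=5: ld i5 no-port MEM/MEM
#4 head=6: ld;and i6,i7 dual
#5 head=8: ld i8 RAW r4
#6 head=9: sll;bne i9,i10 dual
#7 head=11: or i11 tail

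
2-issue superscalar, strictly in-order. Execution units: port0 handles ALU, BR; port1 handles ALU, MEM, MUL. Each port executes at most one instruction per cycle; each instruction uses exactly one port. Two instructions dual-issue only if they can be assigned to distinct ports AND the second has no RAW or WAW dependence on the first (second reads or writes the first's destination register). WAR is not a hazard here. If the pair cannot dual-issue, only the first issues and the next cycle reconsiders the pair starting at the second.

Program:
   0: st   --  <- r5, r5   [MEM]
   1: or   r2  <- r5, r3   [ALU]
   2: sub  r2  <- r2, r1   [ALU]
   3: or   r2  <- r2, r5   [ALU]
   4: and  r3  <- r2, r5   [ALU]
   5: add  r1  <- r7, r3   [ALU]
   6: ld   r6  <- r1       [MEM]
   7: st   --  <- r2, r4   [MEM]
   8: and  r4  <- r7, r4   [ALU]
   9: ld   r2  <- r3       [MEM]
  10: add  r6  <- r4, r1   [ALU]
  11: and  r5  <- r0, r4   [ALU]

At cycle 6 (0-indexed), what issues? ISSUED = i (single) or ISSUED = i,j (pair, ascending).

ISSUED = 7,8

t=0 i0&i1:st.MEM or.ALU ; dual
t=1 i2:sub.ALU ; RAW+WAW r2
t=2 i3:or.ALU ; RAW r2
t=3 i4:and.ALU ; RAW r3
t=4 i5:add.ALU ; RAW r1
t=5 i6:ld.MEM ; no-port MEM/MEM
t=6 i7&i8:st.MEM and.ALU ; dual
t=7 i9&i10:ld.MEM add.ALU ; dual
t=8 i11:and.ALU ; tail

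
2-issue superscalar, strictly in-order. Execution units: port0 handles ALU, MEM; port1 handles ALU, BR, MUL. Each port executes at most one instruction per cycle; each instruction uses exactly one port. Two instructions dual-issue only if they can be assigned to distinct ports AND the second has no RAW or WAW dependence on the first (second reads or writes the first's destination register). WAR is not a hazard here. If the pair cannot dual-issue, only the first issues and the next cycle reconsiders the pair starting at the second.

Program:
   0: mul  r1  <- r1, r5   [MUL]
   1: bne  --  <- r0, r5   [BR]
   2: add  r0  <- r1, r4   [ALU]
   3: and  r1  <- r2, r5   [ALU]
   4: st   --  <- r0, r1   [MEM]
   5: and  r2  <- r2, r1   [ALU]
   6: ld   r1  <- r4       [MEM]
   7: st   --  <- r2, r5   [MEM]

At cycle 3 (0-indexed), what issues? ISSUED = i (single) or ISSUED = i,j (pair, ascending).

c0: i0 mul  no-port MUL/BR
c1: i1&i2 bne+add  pair
c2: i3 and  RAW r1
c3: i4&i5 st+and  pair
c4: i6 ld  no-port MEM/MEM
c5: i7 st  tail

ISSUED = 4,5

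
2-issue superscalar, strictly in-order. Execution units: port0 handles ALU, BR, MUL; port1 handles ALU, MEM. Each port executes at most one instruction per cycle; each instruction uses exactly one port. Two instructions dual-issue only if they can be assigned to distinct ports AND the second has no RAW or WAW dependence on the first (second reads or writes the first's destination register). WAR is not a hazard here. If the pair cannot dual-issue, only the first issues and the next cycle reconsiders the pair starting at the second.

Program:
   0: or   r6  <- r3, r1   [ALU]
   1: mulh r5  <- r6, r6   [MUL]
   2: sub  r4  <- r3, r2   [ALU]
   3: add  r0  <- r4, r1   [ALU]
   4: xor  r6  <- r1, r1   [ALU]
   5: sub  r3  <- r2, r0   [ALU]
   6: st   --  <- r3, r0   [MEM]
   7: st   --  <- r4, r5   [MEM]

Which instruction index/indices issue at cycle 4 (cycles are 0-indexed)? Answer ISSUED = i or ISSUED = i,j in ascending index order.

t=0 i0:or ; RAW r6
t=1 i1/i2:mulh;sub ; 2-wide
t=2 i3/i4:add;xor ; 2-wide
t=3 i5:sub ; RAW r3
t=4 i6:st ; no-port MEM/MEM
t=5 i7:st ; tail

ISSUED = 6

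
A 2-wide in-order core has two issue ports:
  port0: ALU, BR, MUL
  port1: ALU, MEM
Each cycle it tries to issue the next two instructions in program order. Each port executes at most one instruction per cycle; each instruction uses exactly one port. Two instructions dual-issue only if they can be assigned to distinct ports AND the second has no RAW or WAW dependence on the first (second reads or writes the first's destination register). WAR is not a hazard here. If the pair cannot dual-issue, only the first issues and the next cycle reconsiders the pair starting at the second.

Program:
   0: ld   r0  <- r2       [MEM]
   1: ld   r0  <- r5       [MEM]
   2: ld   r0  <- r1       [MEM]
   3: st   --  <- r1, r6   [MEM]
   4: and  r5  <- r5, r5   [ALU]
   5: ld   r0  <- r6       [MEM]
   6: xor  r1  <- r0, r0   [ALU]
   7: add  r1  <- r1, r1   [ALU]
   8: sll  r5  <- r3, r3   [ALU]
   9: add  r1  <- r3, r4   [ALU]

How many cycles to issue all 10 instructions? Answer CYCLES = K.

CYCLES = 8

c0: i0 ld  no-port MEM/MEM
c1: i1 ld  no-port MEM/MEM
c2: i2 ld  no-port MEM/MEM
c3: i3+i4 st and  dual
c4: i5 ld  RAW r0
c5: i6 xor  RAW+WAW r1
c6: i7+i8 add sll  dual
c7: i9 add  tail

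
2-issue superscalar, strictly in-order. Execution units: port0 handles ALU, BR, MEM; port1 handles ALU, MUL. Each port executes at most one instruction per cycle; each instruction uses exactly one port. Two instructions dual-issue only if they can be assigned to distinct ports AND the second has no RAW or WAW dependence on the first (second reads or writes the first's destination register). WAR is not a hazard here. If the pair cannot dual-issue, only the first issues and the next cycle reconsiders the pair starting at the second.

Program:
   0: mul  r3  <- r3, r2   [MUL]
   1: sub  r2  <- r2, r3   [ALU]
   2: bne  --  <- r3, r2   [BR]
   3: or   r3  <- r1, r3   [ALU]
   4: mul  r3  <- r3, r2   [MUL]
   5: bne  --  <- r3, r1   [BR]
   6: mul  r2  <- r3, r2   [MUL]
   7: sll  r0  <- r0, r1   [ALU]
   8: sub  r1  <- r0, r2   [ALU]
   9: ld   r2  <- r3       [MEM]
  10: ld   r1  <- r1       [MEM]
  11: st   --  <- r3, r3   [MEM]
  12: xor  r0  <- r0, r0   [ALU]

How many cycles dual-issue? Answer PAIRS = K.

PAIRS = 4

t=0 i0:mul ; RAW r3
t=1 i1:sub ; RAW r2
t=2 i2+i3:bne/or ; pair
t=3 i4:mul ; RAW r3
t=4 i5+i6:bne/mul ; pair
t=5 i7:sll ; RAW r0
t=6 i8+i9:sub/ld ; pair
t=7 i10:ld ; no-port MEM/MEM
t=8 i11+i12:st/xor ; pair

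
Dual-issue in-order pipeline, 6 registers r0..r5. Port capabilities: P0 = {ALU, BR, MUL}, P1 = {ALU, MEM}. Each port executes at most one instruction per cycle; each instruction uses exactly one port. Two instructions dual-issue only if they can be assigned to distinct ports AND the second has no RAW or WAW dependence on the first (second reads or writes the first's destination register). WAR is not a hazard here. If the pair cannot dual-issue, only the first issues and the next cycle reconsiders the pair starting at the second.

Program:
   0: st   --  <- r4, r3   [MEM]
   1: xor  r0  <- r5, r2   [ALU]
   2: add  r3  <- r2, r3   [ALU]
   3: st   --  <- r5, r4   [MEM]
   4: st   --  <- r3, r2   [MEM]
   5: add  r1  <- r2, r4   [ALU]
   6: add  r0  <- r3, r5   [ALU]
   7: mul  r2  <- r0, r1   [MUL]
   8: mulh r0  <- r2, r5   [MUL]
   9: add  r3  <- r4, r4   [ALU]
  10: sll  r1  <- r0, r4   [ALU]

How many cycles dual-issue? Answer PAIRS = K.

[0] i0/i1  st.MEM xor.ALU  -- dual
[1] i2/i3  add.ALU st.MEM  -- dual
[2] i4/i5  st.MEM add.ALU  -- dual
[3] i6  add.ALU  -- RAW r0
[4] i7  mul.MUL  -- no-port MUL/MUL
[5] i8/i9  mulh.MUL add.ALU  -- dual
[6] i10  sll.ALU  -- tail

PAIRS = 4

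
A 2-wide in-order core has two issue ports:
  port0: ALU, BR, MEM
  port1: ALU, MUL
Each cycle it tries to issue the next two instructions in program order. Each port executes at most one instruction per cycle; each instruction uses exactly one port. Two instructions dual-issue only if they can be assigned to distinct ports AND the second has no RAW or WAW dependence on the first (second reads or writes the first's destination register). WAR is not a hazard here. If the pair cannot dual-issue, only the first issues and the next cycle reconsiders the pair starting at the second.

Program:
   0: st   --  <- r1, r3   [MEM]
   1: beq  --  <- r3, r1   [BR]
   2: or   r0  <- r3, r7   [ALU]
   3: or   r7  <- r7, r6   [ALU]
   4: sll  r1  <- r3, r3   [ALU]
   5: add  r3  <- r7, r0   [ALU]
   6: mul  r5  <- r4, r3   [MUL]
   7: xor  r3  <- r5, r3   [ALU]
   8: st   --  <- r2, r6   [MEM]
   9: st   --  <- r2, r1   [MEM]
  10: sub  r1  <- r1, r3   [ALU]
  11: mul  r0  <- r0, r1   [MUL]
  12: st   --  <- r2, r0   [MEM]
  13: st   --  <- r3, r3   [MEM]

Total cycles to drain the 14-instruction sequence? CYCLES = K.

#0 head=0: st i0 no-port MEM/BR
#1 head=1: beq;or i1+i2 2-wide
#2 head=3: or;sll i3+i4 2-wide
#3 head=5: add i5 RAW r3
#4 head=6: mul i6 RAW r5
#5 head=7: xor;st i7+i8 2-wide
#6 head=9: st;sub i9+i10 2-wide
#7 head=11: mul i11 RAW r0
#8 head=12: st i12 no-port MEM/MEM
#9 head=13: st i13 tail

CYCLES = 10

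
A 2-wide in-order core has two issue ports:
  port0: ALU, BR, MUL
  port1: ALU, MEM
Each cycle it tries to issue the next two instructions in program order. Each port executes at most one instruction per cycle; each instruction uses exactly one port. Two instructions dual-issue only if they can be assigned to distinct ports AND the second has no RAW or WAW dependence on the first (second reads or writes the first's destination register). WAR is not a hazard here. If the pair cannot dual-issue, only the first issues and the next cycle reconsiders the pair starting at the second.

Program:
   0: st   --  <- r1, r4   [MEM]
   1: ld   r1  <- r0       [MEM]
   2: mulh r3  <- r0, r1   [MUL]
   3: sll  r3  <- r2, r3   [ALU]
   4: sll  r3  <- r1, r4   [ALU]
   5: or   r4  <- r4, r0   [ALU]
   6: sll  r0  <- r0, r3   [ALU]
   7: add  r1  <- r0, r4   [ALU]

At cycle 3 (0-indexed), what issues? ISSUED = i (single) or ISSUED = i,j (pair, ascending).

ISSUED = 3

[0] i0  st  -- no-port MEM/MEM
[1] i1  ld  -- RAW r1
[2] i2  mulh  -- RAW+WAW r3
[3] i3  sll  -- WAW r3
[4] i4+i5  sll/or  -- dual
[5] i6  sll  -- RAW r0
[6] i7  add  -- tail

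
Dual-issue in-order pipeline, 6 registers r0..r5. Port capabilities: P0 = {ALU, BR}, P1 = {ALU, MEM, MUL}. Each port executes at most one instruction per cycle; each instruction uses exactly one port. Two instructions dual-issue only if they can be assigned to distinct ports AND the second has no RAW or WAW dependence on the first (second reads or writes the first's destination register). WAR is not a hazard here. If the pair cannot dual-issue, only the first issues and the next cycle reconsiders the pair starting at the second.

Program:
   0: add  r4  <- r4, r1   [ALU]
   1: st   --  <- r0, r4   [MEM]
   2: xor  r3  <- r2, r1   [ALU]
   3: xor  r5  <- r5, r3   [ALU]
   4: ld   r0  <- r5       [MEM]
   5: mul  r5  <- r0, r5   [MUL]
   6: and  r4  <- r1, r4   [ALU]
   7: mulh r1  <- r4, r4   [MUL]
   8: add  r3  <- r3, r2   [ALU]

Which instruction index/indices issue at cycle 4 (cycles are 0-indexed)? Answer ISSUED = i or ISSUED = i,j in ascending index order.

t=0 i0:add ; RAW r4
t=1 i1&i2:st xor ; dual
t=2 i3:xor ; RAW r5
t=3 i4:ld ; no-port MEM/MUL
t=4 i5&i6:mul and ; dual
t=5 i7&i8:mulh add ; dual

ISSUED = 5,6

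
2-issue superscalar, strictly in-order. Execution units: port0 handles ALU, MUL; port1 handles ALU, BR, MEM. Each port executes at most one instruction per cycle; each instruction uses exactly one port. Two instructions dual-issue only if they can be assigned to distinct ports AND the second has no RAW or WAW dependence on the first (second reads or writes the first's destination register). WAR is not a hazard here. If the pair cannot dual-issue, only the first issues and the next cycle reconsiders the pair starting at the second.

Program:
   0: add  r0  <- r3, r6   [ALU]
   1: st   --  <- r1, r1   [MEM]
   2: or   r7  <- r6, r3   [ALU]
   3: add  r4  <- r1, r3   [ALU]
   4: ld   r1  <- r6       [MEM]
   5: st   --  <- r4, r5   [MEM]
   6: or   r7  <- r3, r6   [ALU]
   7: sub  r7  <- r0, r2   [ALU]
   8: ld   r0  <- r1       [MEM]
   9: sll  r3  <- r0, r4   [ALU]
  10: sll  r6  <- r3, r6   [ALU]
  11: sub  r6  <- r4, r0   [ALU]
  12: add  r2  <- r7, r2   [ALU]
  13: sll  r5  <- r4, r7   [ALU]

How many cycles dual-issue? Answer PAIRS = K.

t=0 i0/i1:add+st ; 2-wide
t=1 i2/i3:or+add ; 2-wide
t=2 i4:ld ; no-port MEM/MEM
t=3 i5/i6:st+or ; 2-wide
t=4 i7/i8:sub+ld ; 2-wide
t=5 i9:sll ; RAW r3
t=6 i10:sll ; WAW r6
t=7 i11/i12:sub+add ; 2-wide
t=8 i13:sll ; tail

PAIRS = 5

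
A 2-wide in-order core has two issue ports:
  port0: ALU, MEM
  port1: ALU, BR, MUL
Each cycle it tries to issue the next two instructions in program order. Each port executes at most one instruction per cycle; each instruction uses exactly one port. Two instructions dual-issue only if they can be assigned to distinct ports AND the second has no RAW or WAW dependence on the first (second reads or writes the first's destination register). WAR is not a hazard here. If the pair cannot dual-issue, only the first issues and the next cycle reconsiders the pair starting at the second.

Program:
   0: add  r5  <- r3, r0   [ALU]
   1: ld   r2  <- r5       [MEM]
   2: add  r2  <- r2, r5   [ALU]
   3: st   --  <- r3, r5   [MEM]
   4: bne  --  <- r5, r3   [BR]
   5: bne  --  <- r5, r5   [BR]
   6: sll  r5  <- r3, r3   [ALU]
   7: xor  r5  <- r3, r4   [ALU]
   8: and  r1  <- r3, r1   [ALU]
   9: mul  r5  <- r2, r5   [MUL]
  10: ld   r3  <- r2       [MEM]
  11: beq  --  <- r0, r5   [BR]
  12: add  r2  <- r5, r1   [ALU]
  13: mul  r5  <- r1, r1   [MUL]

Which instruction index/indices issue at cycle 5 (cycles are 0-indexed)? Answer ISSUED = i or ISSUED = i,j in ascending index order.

ISSUED = 7,8

t=0 i0:add ; RAW r5
t=1 i1:ld ; RAW+WAW r2
t=2 i2&i3:add st ; dual
t=3 i4:bne ; no-port BR/BR
t=4 i5&i6:bne sll ; dual
t=5 i7&i8:xor and ; dual
t=6 i9&i10:mul ld ; dual
t=7 i11&i12:beq add ; dual
t=8 i13:mul ; tail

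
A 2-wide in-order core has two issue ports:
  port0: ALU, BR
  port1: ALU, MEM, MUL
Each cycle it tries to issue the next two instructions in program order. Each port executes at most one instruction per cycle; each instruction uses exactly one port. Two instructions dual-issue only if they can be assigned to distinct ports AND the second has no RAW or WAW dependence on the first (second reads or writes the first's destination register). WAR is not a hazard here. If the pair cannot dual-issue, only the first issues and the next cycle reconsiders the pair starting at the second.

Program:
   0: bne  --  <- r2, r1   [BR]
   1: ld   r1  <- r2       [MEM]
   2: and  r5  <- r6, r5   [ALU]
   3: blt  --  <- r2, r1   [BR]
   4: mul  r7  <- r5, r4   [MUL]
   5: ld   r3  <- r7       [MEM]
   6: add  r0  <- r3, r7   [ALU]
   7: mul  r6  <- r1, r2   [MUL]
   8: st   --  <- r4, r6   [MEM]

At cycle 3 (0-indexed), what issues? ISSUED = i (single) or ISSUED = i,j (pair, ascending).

#0 head=0: bne;ld i0+i1 pair
#1 head=2: and;blt i2+i3 pair
#2 head=4: mul i4 no-port MUL/MEM
#3 head=5: ld i5 RAW r3
#4 head=6: add;mul i6+i7 pair
#5 head=8: st i8 tail

ISSUED = 5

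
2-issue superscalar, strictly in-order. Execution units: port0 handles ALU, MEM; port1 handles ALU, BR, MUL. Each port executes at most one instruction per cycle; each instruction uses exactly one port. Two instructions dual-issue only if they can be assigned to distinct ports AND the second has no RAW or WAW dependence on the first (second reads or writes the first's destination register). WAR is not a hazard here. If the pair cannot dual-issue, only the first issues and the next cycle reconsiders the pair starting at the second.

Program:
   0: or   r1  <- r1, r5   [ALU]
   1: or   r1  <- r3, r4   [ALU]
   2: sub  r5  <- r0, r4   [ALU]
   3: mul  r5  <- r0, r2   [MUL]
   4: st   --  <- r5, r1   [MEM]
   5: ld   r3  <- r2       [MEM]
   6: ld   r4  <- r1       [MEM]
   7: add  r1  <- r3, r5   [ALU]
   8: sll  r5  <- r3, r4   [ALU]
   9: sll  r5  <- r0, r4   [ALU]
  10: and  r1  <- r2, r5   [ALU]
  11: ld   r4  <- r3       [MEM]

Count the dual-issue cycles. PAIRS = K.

c0: i0 or  WAW r1
c1: i1,i2 or/sub  dual
c2: i3 mul  RAW r5
c3: i4 st  no-port MEM/MEM
c4: i5 ld  no-port MEM/MEM
c5: i6,i7 ld/add  dual
c6: i8 sll  WAW r5
c7: i9 sll  RAW r5
c8: i10,i11 and/ld  dual

PAIRS = 3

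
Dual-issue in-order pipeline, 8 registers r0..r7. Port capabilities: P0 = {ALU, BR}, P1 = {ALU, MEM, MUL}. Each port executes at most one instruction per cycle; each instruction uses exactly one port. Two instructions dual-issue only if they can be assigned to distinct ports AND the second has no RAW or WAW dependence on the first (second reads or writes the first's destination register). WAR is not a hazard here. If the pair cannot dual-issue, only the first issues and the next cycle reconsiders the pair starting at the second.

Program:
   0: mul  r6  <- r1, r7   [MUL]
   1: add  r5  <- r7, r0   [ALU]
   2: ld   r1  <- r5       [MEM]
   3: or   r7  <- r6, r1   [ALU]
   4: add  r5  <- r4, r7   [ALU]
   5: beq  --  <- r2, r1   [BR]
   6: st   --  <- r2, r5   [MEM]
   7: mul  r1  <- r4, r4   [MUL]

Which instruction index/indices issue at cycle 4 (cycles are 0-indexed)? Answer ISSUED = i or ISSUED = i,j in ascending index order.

#0 head=0: mul+add i0&i1 pair
#1 head=2: ld i2 RAW r1
#2 head=3: or i3 RAW r7
#3 head=4: add+beq i4&i5 pair
#4 head=6: st i6 no-port MEM/MUL
#5 head=7: mul i7 tail

ISSUED = 6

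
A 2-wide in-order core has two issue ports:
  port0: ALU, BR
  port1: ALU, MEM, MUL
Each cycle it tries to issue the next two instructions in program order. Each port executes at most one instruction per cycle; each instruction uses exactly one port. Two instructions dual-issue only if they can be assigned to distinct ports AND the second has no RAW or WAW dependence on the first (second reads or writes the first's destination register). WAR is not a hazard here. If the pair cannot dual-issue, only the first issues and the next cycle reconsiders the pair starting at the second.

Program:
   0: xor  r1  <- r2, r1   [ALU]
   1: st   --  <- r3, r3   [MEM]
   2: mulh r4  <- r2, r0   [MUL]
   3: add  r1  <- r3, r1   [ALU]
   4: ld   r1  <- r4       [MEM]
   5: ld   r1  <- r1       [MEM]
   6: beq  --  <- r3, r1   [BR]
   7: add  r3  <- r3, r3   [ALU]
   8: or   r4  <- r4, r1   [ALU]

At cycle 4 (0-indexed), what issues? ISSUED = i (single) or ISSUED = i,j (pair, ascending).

#0 head=0: xor;st i0,i1 2-wide
#1 head=2: mulh;add i2,i3 2-wide
#2 head=4: ld i4 no-port MEM/MEM
#3 head=5: ld i5 RAW r1
#4 head=6: beq;add i6,i7 2-wide
#5 head=8: or i8 tail

ISSUED = 6,7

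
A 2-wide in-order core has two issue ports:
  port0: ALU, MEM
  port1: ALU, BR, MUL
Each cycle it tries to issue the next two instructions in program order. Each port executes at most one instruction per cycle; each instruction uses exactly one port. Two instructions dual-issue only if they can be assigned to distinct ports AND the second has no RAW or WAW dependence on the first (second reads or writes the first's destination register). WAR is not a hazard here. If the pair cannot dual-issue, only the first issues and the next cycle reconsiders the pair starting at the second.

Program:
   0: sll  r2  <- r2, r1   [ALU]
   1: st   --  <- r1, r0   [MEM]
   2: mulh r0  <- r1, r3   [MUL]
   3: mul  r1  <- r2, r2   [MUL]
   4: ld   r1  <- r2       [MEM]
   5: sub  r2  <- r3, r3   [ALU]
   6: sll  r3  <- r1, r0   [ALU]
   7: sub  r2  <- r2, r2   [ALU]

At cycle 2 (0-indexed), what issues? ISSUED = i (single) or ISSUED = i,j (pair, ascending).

ISSUED = 3

[0] i0/i1  sll.ALU st.MEM  -- 2-wide
[1] i2  mulh.MUL  -- no-port MUL/MUL
[2] i3  mul.MUL  -- WAW r1
[3] i4/i5  ld.MEM sub.ALU  -- 2-wide
[4] i6/i7  sll.ALU sub.ALU  -- 2-wide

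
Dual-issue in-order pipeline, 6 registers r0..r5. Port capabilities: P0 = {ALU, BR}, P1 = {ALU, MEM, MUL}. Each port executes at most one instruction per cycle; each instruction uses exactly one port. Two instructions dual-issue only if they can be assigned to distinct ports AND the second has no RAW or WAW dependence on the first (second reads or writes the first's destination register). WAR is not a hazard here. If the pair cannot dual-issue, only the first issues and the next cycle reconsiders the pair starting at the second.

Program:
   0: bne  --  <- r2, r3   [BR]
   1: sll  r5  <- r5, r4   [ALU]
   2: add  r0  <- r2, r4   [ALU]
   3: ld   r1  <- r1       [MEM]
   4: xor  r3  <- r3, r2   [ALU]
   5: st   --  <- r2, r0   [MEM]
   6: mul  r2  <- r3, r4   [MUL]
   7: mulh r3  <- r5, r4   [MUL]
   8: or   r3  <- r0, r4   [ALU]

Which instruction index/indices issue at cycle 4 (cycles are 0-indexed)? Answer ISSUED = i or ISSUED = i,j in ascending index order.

ISSUED = 7

[0] i0&i1  bne.BR;sll.ALU  -- 2-wide
[1] i2&i3  add.ALU;ld.MEM  -- 2-wide
[2] i4&i5  xor.ALU;st.MEM  -- 2-wide
[3] i6  mul.MUL  -- no-port MUL/MUL
[4] i7  mulh.MUL  -- WAW r3
[5] i8  or.ALU  -- tail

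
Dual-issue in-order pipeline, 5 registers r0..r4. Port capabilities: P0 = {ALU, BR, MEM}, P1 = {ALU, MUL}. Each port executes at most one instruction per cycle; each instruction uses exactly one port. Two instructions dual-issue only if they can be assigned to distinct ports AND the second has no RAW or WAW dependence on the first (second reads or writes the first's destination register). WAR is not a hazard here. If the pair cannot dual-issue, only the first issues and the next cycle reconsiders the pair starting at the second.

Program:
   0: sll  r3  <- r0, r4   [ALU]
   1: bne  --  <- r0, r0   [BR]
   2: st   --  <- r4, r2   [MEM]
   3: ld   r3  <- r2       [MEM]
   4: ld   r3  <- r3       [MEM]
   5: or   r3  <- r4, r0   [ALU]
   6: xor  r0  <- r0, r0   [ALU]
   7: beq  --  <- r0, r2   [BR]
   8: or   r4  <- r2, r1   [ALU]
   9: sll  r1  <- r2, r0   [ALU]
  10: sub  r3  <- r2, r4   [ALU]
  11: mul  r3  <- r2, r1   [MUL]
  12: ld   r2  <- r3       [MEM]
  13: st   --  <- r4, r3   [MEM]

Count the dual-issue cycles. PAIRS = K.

PAIRS = 4

t=0 i0/i1:sll.ALU;bne.BR ; pair
t=1 i2:st.MEM ; no-port MEM/MEM
t=2 i3:ld.MEM ; no-port MEM/MEM
t=3 i4:ld.MEM ; WAW r3
t=4 i5/i6:or.ALU;xor.ALU ; pair
t=5 i7/i8:beq.BR;or.ALU ; pair
t=6 i9/i10:sll.ALU;sub.ALU ; pair
t=7 i11:mul.MUL ; RAW r3
t=8 i12:ld.MEM ; no-port MEM/MEM
t=9 i13:st.MEM ; tail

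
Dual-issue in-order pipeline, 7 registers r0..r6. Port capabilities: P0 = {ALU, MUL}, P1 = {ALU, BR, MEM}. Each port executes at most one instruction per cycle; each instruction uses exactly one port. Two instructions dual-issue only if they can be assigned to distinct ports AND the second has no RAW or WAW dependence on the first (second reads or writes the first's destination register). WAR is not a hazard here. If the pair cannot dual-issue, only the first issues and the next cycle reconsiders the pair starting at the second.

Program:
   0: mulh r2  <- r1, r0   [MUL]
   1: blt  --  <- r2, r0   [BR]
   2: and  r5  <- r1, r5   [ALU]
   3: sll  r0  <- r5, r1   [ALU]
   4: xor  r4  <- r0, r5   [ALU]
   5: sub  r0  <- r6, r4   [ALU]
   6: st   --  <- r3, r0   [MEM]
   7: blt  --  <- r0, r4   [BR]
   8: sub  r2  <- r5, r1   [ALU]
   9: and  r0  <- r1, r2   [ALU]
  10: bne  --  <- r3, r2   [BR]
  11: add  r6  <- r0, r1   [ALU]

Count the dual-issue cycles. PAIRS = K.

c0: i0 mulh  RAW r2
c1: i1+i2 blt and  2-wide
c2: i3 sll  RAW r0
c3: i4 xor  RAW r4
c4: i5 sub  RAW r0
c5: i6 st  no-port MEM/BR
c6: i7+i8 blt sub  2-wide
c7: i9+i10 and bne  2-wide
c8: i11 add  tail

PAIRS = 3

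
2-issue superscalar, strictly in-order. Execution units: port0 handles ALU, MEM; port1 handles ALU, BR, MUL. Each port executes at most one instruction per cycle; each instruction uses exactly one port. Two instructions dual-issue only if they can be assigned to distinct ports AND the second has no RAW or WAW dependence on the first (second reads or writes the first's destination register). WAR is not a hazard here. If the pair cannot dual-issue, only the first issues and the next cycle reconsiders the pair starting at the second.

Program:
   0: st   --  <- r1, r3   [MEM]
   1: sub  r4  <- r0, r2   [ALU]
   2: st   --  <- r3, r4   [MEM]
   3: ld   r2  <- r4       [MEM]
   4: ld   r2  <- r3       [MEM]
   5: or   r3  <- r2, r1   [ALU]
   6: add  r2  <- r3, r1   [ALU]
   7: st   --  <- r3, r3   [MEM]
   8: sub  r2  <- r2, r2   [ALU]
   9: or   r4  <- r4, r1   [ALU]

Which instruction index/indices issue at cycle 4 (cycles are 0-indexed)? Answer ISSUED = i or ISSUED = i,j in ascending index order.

0. st.MEM sub.ALU @i0+i1  | dual
1. st.MEM @i2  | no-port MEM/MEM
2. ld.MEM @i3  | no-port MEM/MEM
3. ld.MEM @i4  | RAW r2
4. or.ALU @i5  | RAW r3
5. add.ALU st.MEM @i6+i7  | dual
6. sub.ALU or.ALU @i8+i9  | dual

ISSUED = 5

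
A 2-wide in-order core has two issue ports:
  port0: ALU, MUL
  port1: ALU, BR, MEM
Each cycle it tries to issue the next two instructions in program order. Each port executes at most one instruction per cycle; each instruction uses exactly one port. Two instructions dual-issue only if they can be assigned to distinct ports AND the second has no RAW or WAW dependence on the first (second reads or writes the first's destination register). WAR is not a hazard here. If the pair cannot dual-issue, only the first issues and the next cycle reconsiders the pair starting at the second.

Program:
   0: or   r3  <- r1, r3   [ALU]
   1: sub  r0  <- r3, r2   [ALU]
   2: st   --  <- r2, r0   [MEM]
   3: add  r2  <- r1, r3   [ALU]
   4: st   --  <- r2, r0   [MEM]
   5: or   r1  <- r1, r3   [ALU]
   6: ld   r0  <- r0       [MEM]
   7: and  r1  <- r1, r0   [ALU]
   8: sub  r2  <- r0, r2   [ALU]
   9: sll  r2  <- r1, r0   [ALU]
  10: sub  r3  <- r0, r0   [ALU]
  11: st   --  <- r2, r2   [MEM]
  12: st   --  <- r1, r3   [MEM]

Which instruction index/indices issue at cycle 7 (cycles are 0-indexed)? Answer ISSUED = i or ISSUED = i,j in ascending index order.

ISSUED = 11

  cy0 -> i0 (or.ALU) RAW r3
  cy1 -> i1 (sub.ALU) RAW r0
  cy2 -> i2&i3 (st.MEM/add.ALU) dual
  cy3 -> i4&i5 (st.MEM/or.ALU) dual
  cy4 -> i6 (ld.MEM) RAW r0
  cy5 -> i7&i8 (and.ALU/sub.ALU) dual
  cy6 -> i9&i10 (sll.ALU/sub.ALU) dual
  cy7 -> i11 (st.MEM) no-port MEM/MEM
  cy8 -> i12 (st.MEM) tail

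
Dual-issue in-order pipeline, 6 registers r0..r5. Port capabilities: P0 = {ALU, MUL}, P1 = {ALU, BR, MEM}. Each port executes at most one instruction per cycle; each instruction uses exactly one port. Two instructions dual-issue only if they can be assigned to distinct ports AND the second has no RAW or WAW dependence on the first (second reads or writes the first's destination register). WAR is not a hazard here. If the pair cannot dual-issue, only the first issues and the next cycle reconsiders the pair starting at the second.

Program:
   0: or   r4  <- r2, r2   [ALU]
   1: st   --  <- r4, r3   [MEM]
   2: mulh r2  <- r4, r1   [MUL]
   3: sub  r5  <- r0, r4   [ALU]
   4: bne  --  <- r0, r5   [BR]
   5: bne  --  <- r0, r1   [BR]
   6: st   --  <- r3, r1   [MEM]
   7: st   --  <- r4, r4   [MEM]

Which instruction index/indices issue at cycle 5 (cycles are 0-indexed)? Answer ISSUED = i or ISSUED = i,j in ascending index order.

0. or.ALU @i0  | RAW r4
1. st.MEM;mulh.MUL @i1&i2  | pair
2. sub.ALU @i3  | RAW r5
3. bne.BR @i4  | no-port BR/BR
4. bne.BR @i5  | no-port BR/MEM
5. st.MEM @i6  | no-port MEM/MEM
6. st.MEM @i7  | tail

ISSUED = 6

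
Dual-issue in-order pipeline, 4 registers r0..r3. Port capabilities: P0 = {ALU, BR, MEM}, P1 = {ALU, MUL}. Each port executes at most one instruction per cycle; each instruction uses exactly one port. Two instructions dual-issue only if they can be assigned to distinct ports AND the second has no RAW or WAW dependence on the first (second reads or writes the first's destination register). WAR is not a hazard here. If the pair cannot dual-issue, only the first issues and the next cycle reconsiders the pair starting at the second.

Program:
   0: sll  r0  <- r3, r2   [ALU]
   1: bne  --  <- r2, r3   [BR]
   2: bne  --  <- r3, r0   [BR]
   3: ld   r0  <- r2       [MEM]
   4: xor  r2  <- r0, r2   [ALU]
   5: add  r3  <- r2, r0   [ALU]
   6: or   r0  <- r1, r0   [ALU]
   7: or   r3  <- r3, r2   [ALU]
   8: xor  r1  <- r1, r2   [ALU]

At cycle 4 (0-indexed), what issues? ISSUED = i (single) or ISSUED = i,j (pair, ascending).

c0: i0/i1 sll bne  dual
c1: i2 bne  no-port BR/MEM
c2: i3 ld  RAW r0
c3: i4 xor  RAW r2
c4: i5/i6 add or  dual
c5: i7/i8 or xor  dual

ISSUED = 5,6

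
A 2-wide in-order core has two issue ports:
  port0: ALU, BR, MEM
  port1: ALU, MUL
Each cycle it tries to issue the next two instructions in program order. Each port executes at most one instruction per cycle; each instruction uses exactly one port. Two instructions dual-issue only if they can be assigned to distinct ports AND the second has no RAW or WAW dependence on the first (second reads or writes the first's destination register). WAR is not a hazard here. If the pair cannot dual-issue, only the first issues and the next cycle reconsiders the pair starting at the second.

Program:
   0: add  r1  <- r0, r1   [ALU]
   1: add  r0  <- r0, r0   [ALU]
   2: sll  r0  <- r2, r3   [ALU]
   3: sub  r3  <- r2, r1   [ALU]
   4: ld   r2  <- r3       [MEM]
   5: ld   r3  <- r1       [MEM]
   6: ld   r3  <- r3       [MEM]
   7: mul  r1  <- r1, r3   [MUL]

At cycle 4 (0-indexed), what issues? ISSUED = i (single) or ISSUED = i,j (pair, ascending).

[0] i0,i1  add+add  -- dual
[1] i2,i3  sll+sub  -- dual
[2] i4  ld  -- no-port MEM/MEM
[3] i5  ld  -- no-port MEM/MEM
[4] i6  ld  -- RAW r3
[5] i7  mul  -- tail

ISSUED = 6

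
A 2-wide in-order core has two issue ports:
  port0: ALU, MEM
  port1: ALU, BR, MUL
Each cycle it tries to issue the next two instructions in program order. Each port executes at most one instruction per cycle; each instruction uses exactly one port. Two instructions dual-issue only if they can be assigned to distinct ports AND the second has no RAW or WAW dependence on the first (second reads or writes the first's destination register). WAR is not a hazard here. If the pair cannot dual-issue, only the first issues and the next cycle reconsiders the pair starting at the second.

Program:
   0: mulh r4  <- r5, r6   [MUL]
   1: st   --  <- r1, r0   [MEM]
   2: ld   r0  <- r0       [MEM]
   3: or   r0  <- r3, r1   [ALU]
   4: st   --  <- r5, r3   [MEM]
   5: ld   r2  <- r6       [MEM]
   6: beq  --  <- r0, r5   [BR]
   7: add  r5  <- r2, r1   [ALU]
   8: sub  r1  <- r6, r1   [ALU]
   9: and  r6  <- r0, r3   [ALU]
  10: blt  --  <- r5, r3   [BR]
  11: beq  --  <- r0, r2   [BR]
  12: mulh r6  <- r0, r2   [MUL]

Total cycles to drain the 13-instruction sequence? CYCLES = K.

[0] i0/i1  mulh.MUL st.MEM  -- pair
[1] i2  ld.MEM  -- WAW r0
[2] i3/i4  or.ALU st.MEM  -- pair
[3] i5/i6  ld.MEM beq.BR  -- pair
[4] i7/i8  add.ALU sub.ALU  -- pair
[5] i9/i10  and.ALU blt.BR  -- pair
[6] i11  beq.BR  -- no-port BR/MUL
[7] i12  mulh.MUL  -- tail

CYCLES = 8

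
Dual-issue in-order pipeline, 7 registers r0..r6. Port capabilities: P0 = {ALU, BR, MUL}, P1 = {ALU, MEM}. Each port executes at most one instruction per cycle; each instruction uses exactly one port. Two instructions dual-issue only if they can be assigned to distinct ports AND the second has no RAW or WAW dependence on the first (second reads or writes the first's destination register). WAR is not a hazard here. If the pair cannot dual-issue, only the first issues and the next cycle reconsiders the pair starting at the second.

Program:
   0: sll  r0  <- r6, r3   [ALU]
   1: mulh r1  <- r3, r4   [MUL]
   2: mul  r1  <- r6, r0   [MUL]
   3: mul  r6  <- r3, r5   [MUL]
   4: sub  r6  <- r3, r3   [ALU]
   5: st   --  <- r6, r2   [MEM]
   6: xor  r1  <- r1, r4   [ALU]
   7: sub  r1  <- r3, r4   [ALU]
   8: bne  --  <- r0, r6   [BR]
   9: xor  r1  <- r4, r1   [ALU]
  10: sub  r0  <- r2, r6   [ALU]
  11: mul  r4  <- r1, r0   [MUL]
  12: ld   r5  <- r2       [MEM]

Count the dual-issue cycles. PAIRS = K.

PAIRS = 5

c0: i0,i1 sll.ALU mulh.MUL  2-wide
c1: i2 mul.MUL  no-port MUL/MUL
c2: i3 mul.MUL  WAW r6
c3: i4 sub.ALU  RAW r6
c4: i5,i6 st.MEM xor.ALU  2-wide
c5: i7,i8 sub.ALU bne.BR  2-wide
c6: i9,i10 xor.ALU sub.ALU  2-wide
c7: i11,i12 mul.MUL ld.MEM  2-wide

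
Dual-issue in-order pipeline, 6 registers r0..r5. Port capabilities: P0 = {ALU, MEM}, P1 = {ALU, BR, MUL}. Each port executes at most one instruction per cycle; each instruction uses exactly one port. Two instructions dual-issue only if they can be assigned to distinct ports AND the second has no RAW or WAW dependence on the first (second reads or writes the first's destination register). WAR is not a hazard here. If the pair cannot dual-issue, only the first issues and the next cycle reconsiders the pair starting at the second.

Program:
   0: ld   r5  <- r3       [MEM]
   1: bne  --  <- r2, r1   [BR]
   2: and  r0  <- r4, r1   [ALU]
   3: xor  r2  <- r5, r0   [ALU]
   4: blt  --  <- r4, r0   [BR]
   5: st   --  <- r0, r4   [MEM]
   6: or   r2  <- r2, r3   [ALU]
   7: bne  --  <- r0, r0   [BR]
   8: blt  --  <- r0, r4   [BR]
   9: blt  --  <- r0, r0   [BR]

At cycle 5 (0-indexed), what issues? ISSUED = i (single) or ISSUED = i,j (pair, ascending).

c0: i0,i1 ld.MEM/bne.BR  dual
c1: i2 and.ALU  RAW r0
c2: i3,i4 xor.ALU/blt.BR  dual
c3: i5,i6 st.MEM/or.ALU  dual
c4: i7 bne.BR  no-port BR/BR
c5: i8 blt.BR  no-port BR/BR
c6: i9 blt.BR  tail

ISSUED = 8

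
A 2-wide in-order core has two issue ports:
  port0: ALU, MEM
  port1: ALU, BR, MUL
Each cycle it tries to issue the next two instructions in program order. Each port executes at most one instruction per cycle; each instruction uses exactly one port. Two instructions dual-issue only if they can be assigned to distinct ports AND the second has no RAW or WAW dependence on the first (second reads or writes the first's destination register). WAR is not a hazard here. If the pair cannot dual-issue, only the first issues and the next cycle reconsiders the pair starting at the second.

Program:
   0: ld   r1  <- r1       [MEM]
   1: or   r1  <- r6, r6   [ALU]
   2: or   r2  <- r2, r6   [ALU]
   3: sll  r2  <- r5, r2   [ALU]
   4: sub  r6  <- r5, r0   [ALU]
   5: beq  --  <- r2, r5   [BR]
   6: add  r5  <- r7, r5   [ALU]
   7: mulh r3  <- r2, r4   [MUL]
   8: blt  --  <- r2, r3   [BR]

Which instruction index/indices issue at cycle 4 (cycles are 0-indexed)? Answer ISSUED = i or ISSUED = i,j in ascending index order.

0. ld @i0  | WAW r1
1. or;or @i1,i2  | pair
2. sll;sub @i3,i4  | pair
3. beq;add @i5,i6  | pair
4. mulh @i7  | no-port MUL/BR
5. blt @i8  | tail

ISSUED = 7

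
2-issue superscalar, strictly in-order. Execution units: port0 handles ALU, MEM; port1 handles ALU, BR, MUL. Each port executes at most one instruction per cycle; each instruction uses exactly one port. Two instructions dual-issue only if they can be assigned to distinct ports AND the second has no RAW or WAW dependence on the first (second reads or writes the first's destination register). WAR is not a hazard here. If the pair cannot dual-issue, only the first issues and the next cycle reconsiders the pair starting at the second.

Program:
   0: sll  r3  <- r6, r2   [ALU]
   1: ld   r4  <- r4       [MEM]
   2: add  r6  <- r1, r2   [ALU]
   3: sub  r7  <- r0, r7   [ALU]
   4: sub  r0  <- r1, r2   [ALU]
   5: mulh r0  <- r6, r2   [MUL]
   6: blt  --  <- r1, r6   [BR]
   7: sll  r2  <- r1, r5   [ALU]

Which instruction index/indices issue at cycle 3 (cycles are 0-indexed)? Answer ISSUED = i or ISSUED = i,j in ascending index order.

ISSUED = 5

  cy0 -> i0/i1 (sll+ld) pair
  cy1 -> i2/i3 (add+sub) pair
  cy2 -> i4 (sub) WAW r0
  cy3 -> i5 (mulh) no-port MUL/BR
  cy4 -> i6/i7 (blt+sll) pair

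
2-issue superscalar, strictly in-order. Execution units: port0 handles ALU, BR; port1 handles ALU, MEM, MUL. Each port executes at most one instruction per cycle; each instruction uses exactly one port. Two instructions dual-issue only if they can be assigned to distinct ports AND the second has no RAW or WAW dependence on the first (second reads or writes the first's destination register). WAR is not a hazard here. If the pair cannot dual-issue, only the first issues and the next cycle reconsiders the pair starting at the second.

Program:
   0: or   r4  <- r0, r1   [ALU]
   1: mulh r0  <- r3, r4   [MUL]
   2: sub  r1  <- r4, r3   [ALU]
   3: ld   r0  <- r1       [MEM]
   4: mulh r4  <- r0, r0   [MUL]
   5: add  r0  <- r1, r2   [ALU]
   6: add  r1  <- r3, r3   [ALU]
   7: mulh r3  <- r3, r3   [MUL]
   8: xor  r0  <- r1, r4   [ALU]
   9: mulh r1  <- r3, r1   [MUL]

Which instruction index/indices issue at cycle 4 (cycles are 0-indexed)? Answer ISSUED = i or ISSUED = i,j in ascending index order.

t=0 i0:or.ALU ; RAW r4
t=1 i1&i2:mulh.MUL+sub.ALU ; pair
t=2 i3:ld.MEM ; no-port MEM/MUL
t=3 i4&i5:mulh.MUL+add.ALU ; pair
t=4 i6&i7:add.ALU+mulh.MUL ; pair
t=5 i8&i9:xor.ALU+mulh.MUL ; pair

ISSUED = 6,7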